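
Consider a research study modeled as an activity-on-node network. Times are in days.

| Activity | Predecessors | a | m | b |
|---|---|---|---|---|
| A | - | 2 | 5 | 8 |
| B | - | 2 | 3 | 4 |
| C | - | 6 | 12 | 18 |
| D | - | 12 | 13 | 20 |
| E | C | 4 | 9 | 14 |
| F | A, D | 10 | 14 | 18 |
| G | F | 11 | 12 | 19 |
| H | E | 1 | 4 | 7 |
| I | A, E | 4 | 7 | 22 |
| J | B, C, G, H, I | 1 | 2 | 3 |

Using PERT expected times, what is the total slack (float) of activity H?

16 days

te_A = (2 + 4·5 + 8)/6 = 30/6 = 5
te_B = (2 + 4·3 + 4)/6 = 18/6 = 3
te_C = (6 + 4·12 + 18)/6 = 72/6 = 12
te_D = (12 + 4·13 + 20)/6 = 84/6 = 14
te_E = (4 + 4·9 + 14)/6 = 54/6 = 9
te_F = (10 + 4·14 + 18)/6 = 84/6 = 14
te_G = (11 + 4·12 + 19)/6 = 78/6 = 13
te_H = (1 + 4·4 + 7)/6 = 24/6 = 4
te_I = (4 + 4·7 + 22)/6 = 54/6 = 9
te_J = (1 + 4·2 + 3)/6 = 12/6 = 2

Forward pass:
ES_A = 0; EF_A = 5
ES_B = 0; EF_B = 3
ES_C = 0; EF_C = 12
ES_D = 0; EF_D = 14
ES_E = 12; EF_E = 12+9 = 21
ES_F = max(EF_A=5, EF_D=14) = 14; EF_F = 14+14 = 28
ES_G = 28; EF_G = 28+13 = 41
ES_H = 21; EF_H = 21+4 = 25
ES_I = max(EF_A=5, EF_E=21) = 21; EF_I = 21+9 = 30
ES_J = max(EF_B=3, EF_C=12, EF_G=41, EF_H=25, EF_I=30) = 41; EF_J = 41+2 = 43
Expected project duration μ = 43 days. Critical path: D → F → G → J.

Backward pass:
LF_J = 43; LS_J = 43−2 = 41
LF_I = LS_J = 41; LS_I = 41−9 = 32
LF_H = LS_J = 41; LS_H = 41−4 = 37
LF_G = LS_J = 41; LS_G = 41−13 = 28
LF_F = LS_G = 28; LS_F = 28−14 = 14
LF_E = min(LS_H=37, LS_I=32) = 32; LS_E = 32−9 = 23
LF_D = LS_F = 14; LS_D = 14−14 = 0
LF_C = min(LS_E=23, LS_J=41) = 23; LS_C = 23−12 = 11
LF_B = LS_J = 41; LS_B = 41−3 = 38
LF_A = min(LS_F=14, LS_I=32) = 14; LS_A = 14−5 = 9
Slack_H = LS_H − ES_H = 37 − 21 = 16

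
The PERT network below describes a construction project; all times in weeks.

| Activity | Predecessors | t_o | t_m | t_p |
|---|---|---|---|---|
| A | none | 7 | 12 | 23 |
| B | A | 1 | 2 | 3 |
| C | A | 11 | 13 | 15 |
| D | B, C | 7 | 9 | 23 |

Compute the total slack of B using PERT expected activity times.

11 weeks

te_A = (7 + 4·12 + 23)/6 = 78/6 = 13
te_B = (1 + 4·2 + 3)/6 = 12/6 = 2
te_C = (11 + 4·13 + 15)/6 = 78/6 = 13
te_D = (7 + 4·9 + 23)/6 = 66/6 = 11

Forward pass:
ES_A = 0; EF_A = 13
ES_B = 13; EF_B = 13+2 = 15
ES_C = 13; EF_C = 13+13 = 26
ES_D = max(EF_B=15, EF_C=26) = 26; EF_D = 26+11 = 37
Expected project duration μ = 37 weeks. Critical path: A → C → D.

Backward pass:
LF_D = 37; LS_D = 37−11 = 26
LF_C = LS_D = 26; LS_C = 26−13 = 13
LF_B = LS_D = 26; LS_B = 26−2 = 24
LF_A = min(LS_B=24, LS_C=13) = 13; LS_A = 13−13 = 0
Slack_B = LS_B − ES_B = 24 − 13 = 11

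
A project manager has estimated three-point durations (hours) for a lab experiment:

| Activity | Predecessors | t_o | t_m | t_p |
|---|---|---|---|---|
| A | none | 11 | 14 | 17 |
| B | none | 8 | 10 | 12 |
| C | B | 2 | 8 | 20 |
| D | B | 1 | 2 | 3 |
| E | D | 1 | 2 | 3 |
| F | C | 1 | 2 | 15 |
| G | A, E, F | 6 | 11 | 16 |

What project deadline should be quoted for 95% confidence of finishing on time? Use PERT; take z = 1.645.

40.9 hours

te_A = (11 + 4·14 + 17)/6 = 84/6 = 14; σ²_A = ((17−11)/6)² = 1.000
te_B = (8 + 4·10 + 12)/6 = 60/6 = 10; σ²_B = ((12−8)/6)² = 0.444
te_C = (2 + 4·8 + 20)/6 = 54/6 = 9; σ²_C = ((20−2)/6)² = 9.000
te_D = (1 + 4·2 + 3)/6 = 12/6 = 2; σ²_D = ((3−1)/6)² = 0.111
te_E = (1 + 4·2 + 3)/6 = 12/6 = 2; σ²_E = ((3−1)/6)² = 0.111
te_F = (1 + 4·2 + 15)/6 = 24/6 = 4; σ²_F = ((15−1)/6)² = 5.444
te_G = (6 + 4·11 + 16)/6 = 66/6 = 11; σ²_G = ((16−6)/6)² = 2.778

Forward pass:
ES_A = 0; EF_A = 14
ES_B = 0; EF_B = 10
ES_C = 10; EF_C = 10+9 = 19
ES_D = 10; EF_D = 10+2 = 12
ES_E = 12; EF_E = 12+2 = 14
ES_F = 19; EF_F = 19+4 = 23
ES_G = max(EF_A=14, EF_E=14, EF_F=23) = 23; EF_G = 23+11 = 34
Expected project duration μ = 34 hours. Critical path: B → C → F → G.

Variance along critical path = 0.444 + 9.000 + 5.444 + 2.778 = 17.667; σ = 4.203 hours.
D = μ + z·σ = 34 + 1.645·4.203 = 40.9 hours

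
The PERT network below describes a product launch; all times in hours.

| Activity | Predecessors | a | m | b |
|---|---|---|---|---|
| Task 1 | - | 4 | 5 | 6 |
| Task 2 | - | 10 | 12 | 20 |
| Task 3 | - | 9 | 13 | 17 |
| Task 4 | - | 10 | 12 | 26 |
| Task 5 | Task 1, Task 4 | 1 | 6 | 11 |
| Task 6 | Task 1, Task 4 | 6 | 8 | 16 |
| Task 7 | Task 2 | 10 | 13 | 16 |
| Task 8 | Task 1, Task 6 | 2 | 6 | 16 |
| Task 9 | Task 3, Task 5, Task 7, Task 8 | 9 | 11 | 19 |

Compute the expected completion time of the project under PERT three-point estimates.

te_Task 1 = (4 + 4·5 + 6)/6 = 30/6 = 5
te_Task 2 = (10 + 4·12 + 20)/6 = 78/6 = 13
te_Task 3 = (9 + 4·13 + 17)/6 = 78/6 = 13
te_Task 4 = (10 + 4·12 + 26)/6 = 84/6 = 14
te_Task 5 = (1 + 4·6 + 11)/6 = 36/6 = 6
te_Task 6 = (6 + 4·8 + 16)/6 = 54/6 = 9
te_Task 7 = (10 + 4·13 + 16)/6 = 78/6 = 13
te_Task 8 = (2 + 4·6 + 16)/6 = 42/6 = 7
te_Task 9 = (9 + 4·11 + 19)/6 = 72/6 = 12

Forward pass:
ES_Task 1 = 0; EF_Task 1 = 5
ES_Task 2 = 0; EF_Task 2 = 13
ES_Task 3 = 0; EF_Task 3 = 13
ES_Task 4 = 0; EF_Task 4 = 14
ES_Task 5 = max(EF_Task 1=5, EF_Task 4=14) = 14; EF_Task 5 = 14+6 = 20
ES_Task 6 = max(EF_Task 1=5, EF_Task 4=14) = 14; EF_Task 6 = 14+9 = 23
ES_Task 7 = 13; EF_Task 7 = 13+13 = 26
ES_Task 8 = max(EF_Task 1=5, EF_Task 6=23) = 23; EF_Task 8 = 23+7 = 30
ES_Task 9 = max(EF_Task 3=13, EF_Task 5=20, EF_Task 7=26, EF_Task 8=30) = 30; EF_Task 9 = 30+12 = 42
Expected project duration μ = 42 hours. Critical path: Task 4 → Task 6 → Task 8 → Task 9.

42 hours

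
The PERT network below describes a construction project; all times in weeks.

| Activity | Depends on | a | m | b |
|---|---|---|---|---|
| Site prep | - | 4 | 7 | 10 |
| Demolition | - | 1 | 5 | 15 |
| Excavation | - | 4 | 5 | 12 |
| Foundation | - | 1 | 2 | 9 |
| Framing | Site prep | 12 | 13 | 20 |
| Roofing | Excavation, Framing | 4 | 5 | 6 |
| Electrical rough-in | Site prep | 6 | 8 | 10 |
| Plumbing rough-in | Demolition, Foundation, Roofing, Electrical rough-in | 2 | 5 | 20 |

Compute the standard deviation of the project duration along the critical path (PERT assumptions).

3.45 weeks

te_Site prep = (4 + 4·7 + 10)/6 = 42/6 = 7; σ²_Site prep = ((10−4)/6)² = 1.000
te_Demolition = (1 + 4·5 + 15)/6 = 36/6 = 6; σ²_Demolition = ((15−1)/6)² = 5.444
te_Excavation = (4 + 4·5 + 12)/6 = 36/6 = 6; σ²_Excavation = ((12−4)/6)² = 1.778
te_Foundation = (1 + 4·2 + 9)/6 = 18/6 = 3; σ²_Foundation = ((9−1)/6)² = 1.778
te_Framing = (12 + 4·13 + 20)/6 = 84/6 = 14; σ²_Framing = ((20−12)/6)² = 1.778
te_Roofing = (4 + 4·5 + 6)/6 = 30/6 = 5; σ²_Roofing = ((6−4)/6)² = 0.111
te_Electrical rough-in = (6 + 4·8 + 10)/6 = 48/6 = 8; σ²_Electrical rough-in = ((10−6)/6)² = 0.444
te_Plumbing rough-in = (2 + 4·5 + 20)/6 = 42/6 = 7; σ²_Plumbing rough-in = ((20−2)/6)² = 9.000

Forward pass:
ES_Site prep = 0; EF_Site prep = 7
ES_Demolition = 0; EF_Demolition = 6
ES_Excavation = 0; EF_Excavation = 6
ES_Foundation = 0; EF_Foundation = 3
ES_Framing = 7; EF_Framing = 7+14 = 21
ES_Roofing = max(EF_Excavation=6, EF_Framing=21) = 21; EF_Roofing = 21+5 = 26
ES_Electrical rough-in = 7; EF_Electrical rough-in = 7+8 = 15
ES_Plumbing rough-in = max(EF_Demolition=6, EF_Foundation=3, EF_Roofing=26, EF_Electrical rough-in=15) = 26; EF_Plumbing rough-in = 26+7 = 33
Expected project duration μ = 33 weeks. Critical path: Site prep → Framing → Roofing → Plumbing rough-in.

Variance along critical path = 1.000 + 1.778 + 0.111 + 9.000 = 11.889
σ = √11.889 = 3.448 weeks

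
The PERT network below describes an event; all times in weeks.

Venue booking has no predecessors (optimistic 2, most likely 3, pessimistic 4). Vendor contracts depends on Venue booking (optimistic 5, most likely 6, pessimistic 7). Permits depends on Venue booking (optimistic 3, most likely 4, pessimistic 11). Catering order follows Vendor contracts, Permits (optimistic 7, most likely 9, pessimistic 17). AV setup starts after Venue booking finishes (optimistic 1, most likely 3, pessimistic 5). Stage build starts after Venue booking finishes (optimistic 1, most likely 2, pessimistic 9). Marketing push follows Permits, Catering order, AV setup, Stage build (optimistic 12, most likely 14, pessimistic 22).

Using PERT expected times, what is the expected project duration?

34 weeks

te_Venue booking = (2 + 4·3 + 4)/6 = 18/6 = 3
te_Vendor contracts = (5 + 4·6 + 7)/6 = 36/6 = 6
te_Permits = (3 + 4·4 + 11)/6 = 30/6 = 5
te_Catering order = (7 + 4·9 + 17)/6 = 60/6 = 10
te_AV setup = (1 + 4·3 + 5)/6 = 18/6 = 3
te_Stage build = (1 + 4·2 + 9)/6 = 18/6 = 3
te_Marketing push = (12 + 4·14 + 22)/6 = 90/6 = 15

Forward pass:
ES_Venue booking = 0; EF_Venue booking = 3
ES_Vendor contracts = 3; EF_Vendor contracts = 3+6 = 9
ES_Permits = 3; EF_Permits = 3+5 = 8
ES_Catering order = max(EF_Vendor contracts=9, EF_Permits=8) = 9; EF_Catering order = 9+10 = 19
ES_AV setup = 3; EF_AV setup = 3+3 = 6
ES_Stage build = 3; EF_Stage build = 3+3 = 6
ES_Marketing push = max(EF_Permits=8, EF_Catering order=19, EF_AV setup=6, EF_Stage build=6) = 19; EF_Marketing push = 19+15 = 34
Expected project duration μ = 34 weeks. Critical path: Venue booking → Vendor contracts → Catering order → Marketing push.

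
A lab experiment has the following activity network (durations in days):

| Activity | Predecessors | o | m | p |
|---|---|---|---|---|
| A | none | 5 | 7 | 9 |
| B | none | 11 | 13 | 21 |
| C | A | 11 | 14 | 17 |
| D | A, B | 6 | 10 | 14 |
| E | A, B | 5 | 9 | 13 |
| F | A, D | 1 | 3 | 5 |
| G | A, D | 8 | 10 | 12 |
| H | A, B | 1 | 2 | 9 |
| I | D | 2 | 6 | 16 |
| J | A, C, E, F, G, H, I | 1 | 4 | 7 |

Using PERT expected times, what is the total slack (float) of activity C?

te_A = (5 + 4·7 + 9)/6 = 42/6 = 7
te_B = (11 + 4·13 + 21)/6 = 84/6 = 14
te_C = (11 + 4·14 + 17)/6 = 84/6 = 14
te_D = (6 + 4·10 + 14)/6 = 60/6 = 10
te_E = (5 + 4·9 + 13)/6 = 54/6 = 9
te_F = (1 + 4·3 + 5)/6 = 18/6 = 3
te_G = (8 + 4·10 + 12)/6 = 60/6 = 10
te_H = (1 + 4·2 + 9)/6 = 18/6 = 3
te_I = (2 + 4·6 + 16)/6 = 42/6 = 7
te_J = (1 + 4·4 + 7)/6 = 24/6 = 4

Forward pass:
ES_A = 0; EF_A = 7
ES_B = 0; EF_B = 14
ES_C = 7; EF_C = 7+14 = 21
ES_D = max(EF_A=7, EF_B=14) = 14; EF_D = 14+10 = 24
ES_E = max(EF_A=7, EF_B=14) = 14; EF_E = 14+9 = 23
ES_F = max(EF_A=7, EF_D=24) = 24; EF_F = 24+3 = 27
ES_G = max(EF_A=7, EF_D=24) = 24; EF_G = 24+10 = 34
ES_H = max(EF_A=7, EF_B=14) = 14; EF_H = 14+3 = 17
ES_I = 24; EF_I = 24+7 = 31
ES_J = max(EF_A=7, EF_C=21, EF_E=23, EF_F=27, EF_G=34, EF_H=17, EF_I=31) = 34; EF_J = 34+4 = 38
Expected project duration μ = 38 days. Critical path: B → D → G → J.

Backward pass:
LF_J = 38; LS_J = 38−4 = 34
LF_I = LS_J = 34; LS_I = 34−7 = 27
LF_H = LS_J = 34; LS_H = 34−3 = 31
LF_G = LS_J = 34; LS_G = 34−10 = 24
LF_F = LS_J = 34; LS_F = 34−3 = 31
LF_E = LS_J = 34; LS_E = 34−9 = 25
LF_D = min(LS_F=31, LS_G=24, LS_I=27) = 24; LS_D = 24−10 = 14
LF_C = LS_J = 34; LS_C = 34−14 = 20
LF_B = min(LS_D=14, LS_E=25, LS_H=31) = 14; LS_B = 14−14 = 0
LF_A = min(LS_C=20, LS_D=14, LS_E=25, LS_F=31, LS_G=24, LS_H=31, LS_J=34) = 14; LS_A = 14−7 = 7
Slack_C = LS_C − ES_C = 20 − 7 = 13

13 days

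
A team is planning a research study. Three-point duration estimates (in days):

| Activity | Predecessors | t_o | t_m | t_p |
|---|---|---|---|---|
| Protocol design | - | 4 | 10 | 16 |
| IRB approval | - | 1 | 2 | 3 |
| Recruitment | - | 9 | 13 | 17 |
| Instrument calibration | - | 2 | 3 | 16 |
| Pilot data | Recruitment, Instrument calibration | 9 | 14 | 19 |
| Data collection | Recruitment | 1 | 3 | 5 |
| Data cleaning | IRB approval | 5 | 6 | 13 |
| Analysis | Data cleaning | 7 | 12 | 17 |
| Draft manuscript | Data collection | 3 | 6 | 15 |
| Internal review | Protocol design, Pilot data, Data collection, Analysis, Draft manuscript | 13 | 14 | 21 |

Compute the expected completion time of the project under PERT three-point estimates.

te_Protocol design = (4 + 4·10 + 16)/6 = 60/6 = 10
te_IRB approval = (1 + 4·2 + 3)/6 = 12/6 = 2
te_Recruitment = (9 + 4·13 + 17)/6 = 78/6 = 13
te_Instrument calibration = (2 + 4·3 + 16)/6 = 30/6 = 5
te_Pilot data = (9 + 4·14 + 19)/6 = 84/6 = 14
te_Data collection = (1 + 4·3 + 5)/6 = 18/6 = 3
te_Data cleaning = (5 + 4·6 + 13)/6 = 42/6 = 7
te_Analysis = (7 + 4·12 + 17)/6 = 72/6 = 12
te_Draft manuscript = (3 + 4·6 + 15)/6 = 42/6 = 7
te_Internal review = (13 + 4·14 + 21)/6 = 90/6 = 15

Forward pass:
ES_Protocol design = 0; EF_Protocol design = 10
ES_IRB approval = 0; EF_IRB approval = 2
ES_Recruitment = 0; EF_Recruitment = 13
ES_Instrument calibration = 0; EF_Instrument calibration = 5
ES_Pilot data = max(EF_Recruitment=13, EF_Instrument calibration=5) = 13; EF_Pilot data = 13+14 = 27
ES_Data collection = 13; EF_Data collection = 13+3 = 16
ES_Data cleaning = 2; EF_Data cleaning = 2+7 = 9
ES_Analysis = 9; EF_Analysis = 9+12 = 21
ES_Draft manuscript = 16; EF_Draft manuscript = 16+7 = 23
ES_Internal review = max(EF_Protocol design=10, EF_Pilot data=27, EF_Data collection=16, EF_Analysis=21, EF_Draft manuscript=23) = 27; EF_Internal review = 27+15 = 42
Expected project duration μ = 42 days. Critical path: Recruitment → Pilot data → Internal review.

42 days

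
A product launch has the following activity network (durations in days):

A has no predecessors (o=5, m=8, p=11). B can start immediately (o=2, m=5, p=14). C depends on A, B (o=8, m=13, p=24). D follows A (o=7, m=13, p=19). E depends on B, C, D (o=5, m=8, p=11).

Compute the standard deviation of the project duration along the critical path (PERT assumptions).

te_A = (5 + 4·8 + 11)/6 = 48/6 = 8; σ²_A = ((11−5)/6)² = 1.000
te_B = (2 + 4·5 + 14)/6 = 36/6 = 6; σ²_B = ((14−2)/6)² = 4.000
te_C = (8 + 4·13 + 24)/6 = 84/6 = 14; σ²_C = ((24−8)/6)² = 7.111
te_D = (7 + 4·13 + 19)/6 = 78/6 = 13; σ²_D = ((19−7)/6)² = 4.000
te_E = (5 + 4·8 + 11)/6 = 48/6 = 8; σ²_E = ((11−5)/6)² = 1.000

Forward pass:
ES_A = 0; EF_A = 8
ES_B = 0; EF_B = 6
ES_C = max(EF_A=8, EF_B=6) = 8; EF_C = 8+14 = 22
ES_D = 8; EF_D = 8+13 = 21
ES_E = max(EF_B=6, EF_C=22, EF_D=21) = 22; EF_E = 22+8 = 30
Expected project duration μ = 30 days. Critical path: A → C → E.

Variance along critical path = 1.000 + 7.111 + 1.000 = 9.111
σ = √9.111 = 3.018 days

3.02 days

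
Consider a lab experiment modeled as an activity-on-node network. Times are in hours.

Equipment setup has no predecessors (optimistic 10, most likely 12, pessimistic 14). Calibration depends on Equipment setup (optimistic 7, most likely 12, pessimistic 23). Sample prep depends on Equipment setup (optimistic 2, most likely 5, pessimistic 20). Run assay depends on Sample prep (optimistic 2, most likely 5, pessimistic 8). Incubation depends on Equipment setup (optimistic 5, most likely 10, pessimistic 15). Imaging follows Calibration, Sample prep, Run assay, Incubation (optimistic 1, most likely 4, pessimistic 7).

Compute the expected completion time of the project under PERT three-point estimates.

29 hours

te_Equipment setup = (10 + 4·12 + 14)/6 = 72/6 = 12
te_Calibration = (7 + 4·12 + 23)/6 = 78/6 = 13
te_Sample prep = (2 + 4·5 + 20)/6 = 42/6 = 7
te_Run assay = (2 + 4·5 + 8)/6 = 30/6 = 5
te_Incubation = (5 + 4·10 + 15)/6 = 60/6 = 10
te_Imaging = (1 + 4·4 + 7)/6 = 24/6 = 4

Forward pass:
ES_Equipment setup = 0; EF_Equipment setup = 12
ES_Calibration = 12; EF_Calibration = 12+13 = 25
ES_Sample prep = 12; EF_Sample prep = 12+7 = 19
ES_Run assay = 19; EF_Run assay = 19+5 = 24
ES_Incubation = 12; EF_Incubation = 12+10 = 22
ES_Imaging = max(EF_Calibration=25, EF_Sample prep=19, EF_Run assay=24, EF_Incubation=22) = 25; EF_Imaging = 25+4 = 29
Expected project duration μ = 29 hours. Critical path: Equipment setup → Calibration → Imaging.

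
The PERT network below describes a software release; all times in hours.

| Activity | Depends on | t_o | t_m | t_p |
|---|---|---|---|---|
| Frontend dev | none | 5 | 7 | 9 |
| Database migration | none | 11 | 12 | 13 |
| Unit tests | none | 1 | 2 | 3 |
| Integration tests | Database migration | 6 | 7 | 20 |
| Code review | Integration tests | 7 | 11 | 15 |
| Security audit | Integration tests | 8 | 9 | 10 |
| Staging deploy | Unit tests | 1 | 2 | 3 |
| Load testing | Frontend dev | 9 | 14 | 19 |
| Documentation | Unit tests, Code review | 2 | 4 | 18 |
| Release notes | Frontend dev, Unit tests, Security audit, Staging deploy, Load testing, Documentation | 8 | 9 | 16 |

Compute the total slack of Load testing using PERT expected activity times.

17 hours

te_Frontend dev = (5 + 4·7 + 9)/6 = 42/6 = 7
te_Database migration = (11 + 4·12 + 13)/6 = 72/6 = 12
te_Unit tests = (1 + 4·2 + 3)/6 = 12/6 = 2
te_Integration tests = (6 + 4·7 + 20)/6 = 54/6 = 9
te_Code review = (7 + 4·11 + 15)/6 = 66/6 = 11
te_Security audit = (8 + 4·9 + 10)/6 = 54/6 = 9
te_Staging deploy = (1 + 4·2 + 3)/6 = 12/6 = 2
te_Load testing = (9 + 4·14 + 19)/6 = 84/6 = 14
te_Documentation = (2 + 4·4 + 18)/6 = 36/6 = 6
te_Release notes = (8 + 4·9 + 16)/6 = 60/6 = 10

Forward pass:
ES_Frontend dev = 0; EF_Frontend dev = 7
ES_Database migration = 0; EF_Database migration = 12
ES_Unit tests = 0; EF_Unit tests = 2
ES_Integration tests = 12; EF_Integration tests = 12+9 = 21
ES_Code review = 21; EF_Code review = 21+11 = 32
ES_Security audit = 21; EF_Security audit = 21+9 = 30
ES_Staging deploy = 2; EF_Staging deploy = 2+2 = 4
ES_Load testing = 7; EF_Load testing = 7+14 = 21
ES_Documentation = max(EF_Unit tests=2, EF_Code review=32) = 32; EF_Documentation = 32+6 = 38
ES_Release notes = max(EF_Frontend dev=7, EF_Unit tests=2, EF_Security audit=30, EF_Staging deploy=4, EF_Load testing=21, EF_Documentation=38) = 38; EF_Release notes = 38+10 = 48
Expected project duration μ = 48 hours. Critical path: Database migration → Integration tests → Code review → Documentation → Release notes.

Backward pass:
LF_Release notes = 48; LS_Release notes = 48−10 = 38
LF_Documentation = LS_Release notes = 38; LS_Documentation = 38−6 = 32
LF_Load testing = LS_Release notes = 38; LS_Load testing = 38−14 = 24
LF_Staging deploy = LS_Release notes = 38; LS_Staging deploy = 38−2 = 36
LF_Security audit = LS_Release notes = 38; LS_Security audit = 38−9 = 29
LF_Code review = LS_Documentation = 32; LS_Code review = 32−11 = 21
LF_Integration tests = min(LS_Code review=21, LS_Security audit=29) = 21; LS_Integration tests = 21−9 = 12
LF_Unit tests = min(LS_Staging deploy=36, LS_Documentation=32, LS_Release notes=38) = 32; LS_Unit tests = 32−2 = 30
LF_Database migration = LS_Integration tests = 12; LS_Database migration = 12−12 = 0
LF_Frontend dev = min(LS_Load testing=24, LS_Release notes=38) = 24; LS_Frontend dev = 24−7 = 17
Slack_Load testing = LS_Load testing − ES_Load testing = 24 − 7 = 17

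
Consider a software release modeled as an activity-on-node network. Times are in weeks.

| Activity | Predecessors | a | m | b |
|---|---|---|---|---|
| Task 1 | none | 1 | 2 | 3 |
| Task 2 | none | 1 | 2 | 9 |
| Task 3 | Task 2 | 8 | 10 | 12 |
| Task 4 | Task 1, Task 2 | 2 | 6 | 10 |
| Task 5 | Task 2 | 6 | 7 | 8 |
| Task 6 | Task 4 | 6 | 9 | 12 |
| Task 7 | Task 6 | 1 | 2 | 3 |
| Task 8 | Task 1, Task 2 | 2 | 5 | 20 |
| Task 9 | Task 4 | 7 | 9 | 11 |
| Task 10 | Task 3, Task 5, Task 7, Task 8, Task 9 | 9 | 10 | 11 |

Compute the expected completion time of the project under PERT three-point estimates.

30 weeks

te_Task 1 = (1 + 4·2 + 3)/6 = 12/6 = 2
te_Task 2 = (1 + 4·2 + 9)/6 = 18/6 = 3
te_Task 3 = (8 + 4·10 + 12)/6 = 60/6 = 10
te_Task 4 = (2 + 4·6 + 10)/6 = 36/6 = 6
te_Task 5 = (6 + 4·7 + 8)/6 = 42/6 = 7
te_Task 6 = (6 + 4·9 + 12)/6 = 54/6 = 9
te_Task 7 = (1 + 4·2 + 3)/6 = 12/6 = 2
te_Task 8 = (2 + 4·5 + 20)/6 = 42/6 = 7
te_Task 9 = (7 + 4·9 + 11)/6 = 54/6 = 9
te_Task 10 = (9 + 4·10 + 11)/6 = 60/6 = 10

Forward pass:
ES_Task 1 = 0; EF_Task 1 = 2
ES_Task 2 = 0; EF_Task 2 = 3
ES_Task 3 = 3; EF_Task 3 = 3+10 = 13
ES_Task 4 = max(EF_Task 1=2, EF_Task 2=3) = 3; EF_Task 4 = 3+6 = 9
ES_Task 5 = 3; EF_Task 5 = 3+7 = 10
ES_Task 6 = 9; EF_Task 6 = 9+9 = 18
ES_Task 7 = 18; EF_Task 7 = 18+2 = 20
ES_Task 8 = max(EF_Task 1=2, EF_Task 2=3) = 3; EF_Task 8 = 3+7 = 10
ES_Task 9 = 9; EF_Task 9 = 9+9 = 18
ES_Task 10 = max(EF_Task 3=13, EF_Task 5=10, EF_Task 7=20, EF_Task 8=10, EF_Task 9=18) = 20; EF_Task 10 = 20+10 = 30
Expected project duration μ = 30 weeks. Critical path: Task 2 → Task 4 → Task 6 → Task 7 → Task 10.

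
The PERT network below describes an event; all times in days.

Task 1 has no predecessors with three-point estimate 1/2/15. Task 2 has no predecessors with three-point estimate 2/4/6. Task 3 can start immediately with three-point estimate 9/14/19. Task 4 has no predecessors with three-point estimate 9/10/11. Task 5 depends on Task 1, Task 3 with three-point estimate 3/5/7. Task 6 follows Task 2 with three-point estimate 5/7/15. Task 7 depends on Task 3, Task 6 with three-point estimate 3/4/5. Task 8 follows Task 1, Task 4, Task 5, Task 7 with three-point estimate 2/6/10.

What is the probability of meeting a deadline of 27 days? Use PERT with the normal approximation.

te_Task 1 = (1 + 4·2 + 15)/6 = 24/6 = 4; σ²_Task 1 = ((15−1)/6)² = 5.444
te_Task 2 = (2 + 4·4 + 6)/6 = 24/6 = 4; σ²_Task 2 = ((6−2)/6)² = 0.444
te_Task 3 = (9 + 4·14 + 19)/6 = 84/6 = 14; σ²_Task 3 = ((19−9)/6)² = 2.778
te_Task 4 = (9 + 4·10 + 11)/6 = 60/6 = 10; σ²_Task 4 = ((11−9)/6)² = 0.111
te_Task 5 = (3 + 4·5 + 7)/6 = 30/6 = 5; σ²_Task 5 = ((7−3)/6)² = 0.444
te_Task 6 = (5 + 4·7 + 15)/6 = 48/6 = 8; σ²_Task 6 = ((15−5)/6)² = 2.778
te_Task 7 = (3 + 4·4 + 5)/6 = 24/6 = 4; σ²_Task 7 = ((5−3)/6)² = 0.111
te_Task 8 = (2 + 4·6 + 10)/6 = 36/6 = 6; σ²_Task 8 = ((10−2)/6)² = 1.778

Forward pass:
ES_Task 1 = 0; EF_Task 1 = 4
ES_Task 2 = 0; EF_Task 2 = 4
ES_Task 3 = 0; EF_Task 3 = 14
ES_Task 4 = 0; EF_Task 4 = 10
ES_Task 5 = max(EF_Task 1=4, EF_Task 3=14) = 14; EF_Task 5 = 14+5 = 19
ES_Task 6 = 4; EF_Task 6 = 4+8 = 12
ES_Task 7 = max(EF_Task 3=14, EF_Task 6=12) = 14; EF_Task 7 = 14+4 = 18
ES_Task 8 = max(EF_Task 1=4, EF_Task 4=10, EF_Task 5=19, EF_Task 7=18) = 19; EF_Task 8 = 19+6 = 25
Expected project duration μ = 25 days. Critical path: Task 3 → Task 5 → Task 8.

Variance along critical path = 2.778 + 0.444 + 1.778 = 5.000; σ = √5.000 = 2.236 days.
Z = (27 − 25) / 2.236 = 0.894
P(T ≤ 27) = Φ(0.894) ≈ 0.814

0.814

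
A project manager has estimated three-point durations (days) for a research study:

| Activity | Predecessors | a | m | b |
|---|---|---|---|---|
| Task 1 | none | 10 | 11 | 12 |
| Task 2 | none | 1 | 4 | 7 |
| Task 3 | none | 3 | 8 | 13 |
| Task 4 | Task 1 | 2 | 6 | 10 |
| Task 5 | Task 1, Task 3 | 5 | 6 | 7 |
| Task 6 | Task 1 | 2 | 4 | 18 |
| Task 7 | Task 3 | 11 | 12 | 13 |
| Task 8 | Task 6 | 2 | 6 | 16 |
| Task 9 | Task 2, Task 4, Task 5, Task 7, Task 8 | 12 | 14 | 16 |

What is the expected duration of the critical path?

te_Task 1 = (10 + 4·11 + 12)/6 = 66/6 = 11
te_Task 2 = (1 + 4·4 + 7)/6 = 24/6 = 4
te_Task 3 = (3 + 4·8 + 13)/6 = 48/6 = 8
te_Task 4 = (2 + 4·6 + 10)/6 = 36/6 = 6
te_Task 5 = (5 + 4·6 + 7)/6 = 36/6 = 6
te_Task 6 = (2 + 4·4 + 18)/6 = 36/6 = 6
te_Task 7 = (11 + 4·12 + 13)/6 = 72/6 = 12
te_Task 8 = (2 + 4·6 + 16)/6 = 42/6 = 7
te_Task 9 = (12 + 4·14 + 16)/6 = 84/6 = 14

Forward pass:
ES_Task 1 = 0; EF_Task 1 = 11
ES_Task 2 = 0; EF_Task 2 = 4
ES_Task 3 = 0; EF_Task 3 = 8
ES_Task 4 = 11; EF_Task 4 = 11+6 = 17
ES_Task 5 = max(EF_Task 1=11, EF_Task 3=8) = 11; EF_Task 5 = 11+6 = 17
ES_Task 6 = 11; EF_Task 6 = 11+6 = 17
ES_Task 7 = 8; EF_Task 7 = 8+12 = 20
ES_Task 8 = 17; EF_Task 8 = 17+7 = 24
ES_Task 9 = max(EF_Task 2=4, EF_Task 4=17, EF_Task 5=17, EF_Task 7=20, EF_Task 8=24) = 24; EF_Task 9 = 24+14 = 38
Expected project duration μ = 38 days. Critical path: Task 1 → Task 6 → Task 8 → Task 9.

38 days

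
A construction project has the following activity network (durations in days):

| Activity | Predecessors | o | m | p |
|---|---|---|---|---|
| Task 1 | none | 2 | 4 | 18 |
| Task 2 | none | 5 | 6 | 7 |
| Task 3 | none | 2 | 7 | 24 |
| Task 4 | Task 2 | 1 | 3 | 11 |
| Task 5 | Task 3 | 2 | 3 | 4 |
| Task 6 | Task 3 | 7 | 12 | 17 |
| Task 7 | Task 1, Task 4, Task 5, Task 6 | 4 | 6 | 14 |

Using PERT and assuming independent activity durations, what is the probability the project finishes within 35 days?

te_Task 1 = (2 + 4·4 + 18)/6 = 36/6 = 6; σ²_Task 1 = ((18−2)/6)² = 7.111
te_Task 2 = (5 + 4·6 + 7)/6 = 36/6 = 6; σ²_Task 2 = ((7−5)/6)² = 0.111
te_Task 3 = (2 + 4·7 + 24)/6 = 54/6 = 9; σ²_Task 3 = ((24−2)/6)² = 13.444
te_Task 4 = (1 + 4·3 + 11)/6 = 24/6 = 4; σ²_Task 4 = ((11−1)/6)² = 2.778
te_Task 5 = (2 + 4·3 + 4)/6 = 18/6 = 3; σ²_Task 5 = ((4−2)/6)² = 0.111
te_Task 6 = (7 + 4·12 + 17)/6 = 72/6 = 12; σ²_Task 6 = ((17−7)/6)² = 2.778
te_Task 7 = (4 + 4·6 + 14)/6 = 42/6 = 7; σ²_Task 7 = ((14−4)/6)² = 2.778

Forward pass:
ES_Task 1 = 0; EF_Task 1 = 6
ES_Task 2 = 0; EF_Task 2 = 6
ES_Task 3 = 0; EF_Task 3 = 9
ES_Task 4 = 6; EF_Task 4 = 6+4 = 10
ES_Task 5 = 9; EF_Task 5 = 9+3 = 12
ES_Task 6 = 9; EF_Task 6 = 9+12 = 21
ES_Task 7 = max(EF_Task 1=6, EF_Task 4=10, EF_Task 5=12, EF_Task 6=21) = 21; EF_Task 7 = 21+7 = 28
Expected project duration μ = 28 days. Critical path: Task 3 → Task 6 → Task 7.

Variance along critical path = 13.444 + 2.778 + 2.778 = 19.000; σ = √19.000 = 4.359 days.
Z = (35 − 28) / 4.359 = 1.606
P(T ≤ 35) = Φ(1.606) ≈ 0.946

0.946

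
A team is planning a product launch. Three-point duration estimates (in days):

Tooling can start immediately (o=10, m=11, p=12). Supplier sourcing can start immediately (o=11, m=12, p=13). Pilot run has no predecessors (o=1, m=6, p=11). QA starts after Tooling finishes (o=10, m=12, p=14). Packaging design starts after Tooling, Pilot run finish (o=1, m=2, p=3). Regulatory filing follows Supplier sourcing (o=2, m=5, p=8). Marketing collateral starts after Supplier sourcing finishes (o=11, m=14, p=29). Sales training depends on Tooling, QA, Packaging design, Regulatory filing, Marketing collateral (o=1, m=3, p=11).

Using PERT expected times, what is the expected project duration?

32 days

te_Tooling = (10 + 4·11 + 12)/6 = 66/6 = 11
te_Supplier sourcing = (11 + 4·12 + 13)/6 = 72/6 = 12
te_Pilot run = (1 + 4·6 + 11)/6 = 36/6 = 6
te_QA = (10 + 4·12 + 14)/6 = 72/6 = 12
te_Packaging design = (1 + 4·2 + 3)/6 = 12/6 = 2
te_Regulatory filing = (2 + 4·5 + 8)/6 = 30/6 = 5
te_Marketing collateral = (11 + 4·14 + 29)/6 = 96/6 = 16
te_Sales training = (1 + 4·3 + 11)/6 = 24/6 = 4

Forward pass:
ES_Tooling = 0; EF_Tooling = 11
ES_Supplier sourcing = 0; EF_Supplier sourcing = 12
ES_Pilot run = 0; EF_Pilot run = 6
ES_QA = 11; EF_QA = 11+12 = 23
ES_Packaging design = max(EF_Tooling=11, EF_Pilot run=6) = 11; EF_Packaging design = 11+2 = 13
ES_Regulatory filing = 12; EF_Regulatory filing = 12+5 = 17
ES_Marketing collateral = 12; EF_Marketing collateral = 12+16 = 28
ES_Sales training = max(EF_Tooling=11, EF_QA=23, EF_Packaging design=13, EF_Regulatory filing=17, EF_Marketing collateral=28) = 28; EF_Sales training = 28+4 = 32
Expected project duration μ = 32 days. Critical path: Supplier sourcing → Marketing collateral → Sales training.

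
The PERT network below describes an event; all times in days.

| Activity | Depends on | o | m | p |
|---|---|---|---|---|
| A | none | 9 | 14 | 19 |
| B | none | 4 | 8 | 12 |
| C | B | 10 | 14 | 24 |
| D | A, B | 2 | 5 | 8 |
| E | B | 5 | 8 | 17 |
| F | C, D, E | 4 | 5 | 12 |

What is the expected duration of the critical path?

te_A = (9 + 4·14 + 19)/6 = 84/6 = 14
te_B = (4 + 4·8 + 12)/6 = 48/6 = 8
te_C = (10 + 4·14 + 24)/6 = 90/6 = 15
te_D = (2 + 4·5 + 8)/6 = 30/6 = 5
te_E = (5 + 4·8 + 17)/6 = 54/6 = 9
te_F = (4 + 4·5 + 12)/6 = 36/6 = 6

Forward pass:
ES_A = 0; EF_A = 14
ES_B = 0; EF_B = 8
ES_C = 8; EF_C = 8+15 = 23
ES_D = max(EF_A=14, EF_B=8) = 14; EF_D = 14+5 = 19
ES_E = 8; EF_E = 8+9 = 17
ES_F = max(EF_C=23, EF_D=19, EF_E=17) = 23; EF_F = 23+6 = 29
Expected project duration μ = 29 days. Critical path: B → C → F.

29 days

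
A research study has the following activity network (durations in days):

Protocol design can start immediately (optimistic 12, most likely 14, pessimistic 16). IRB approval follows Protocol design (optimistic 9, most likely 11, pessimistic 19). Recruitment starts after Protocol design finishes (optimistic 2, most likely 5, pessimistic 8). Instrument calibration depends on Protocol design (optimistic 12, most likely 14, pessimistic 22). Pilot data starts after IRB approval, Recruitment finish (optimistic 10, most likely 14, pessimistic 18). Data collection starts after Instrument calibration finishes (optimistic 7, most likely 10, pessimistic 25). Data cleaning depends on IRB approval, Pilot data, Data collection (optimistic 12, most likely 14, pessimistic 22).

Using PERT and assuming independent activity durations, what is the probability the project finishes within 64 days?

0.981

te_Protocol design = (12 + 4·14 + 16)/6 = 84/6 = 14; σ²_Protocol design = ((16−12)/6)² = 0.444
te_IRB approval = (9 + 4·11 + 19)/6 = 72/6 = 12; σ²_IRB approval = ((19−9)/6)² = 2.778
te_Recruitment = (2 + 4·5 + 8)/6 = 30/6 = 5; σ²_Recruitment = ((8−2)/6)² = 1.000
te_Instrument calibration = (12 + 4·14 + 22)/6 = 90/6 = 15; σ²_Instrument calibration = ((22−12)/6)² = 2.778
te_Pilot data = (10 + 4·14 + 18)/6 = 84/6 = 14; σ²_Pilot data = ((18−10)/6)² = 1.778
te_Data collection = (7 + 4·10 + 25)/6 = 72/6 = 12; σ²_Data collection = ((25−7)/6)² = 9.000
te_Data cleaning = (12 + 4·14 + 22)/6 = 90/6 = 15; σ²_Data cleaning = ((22−12)/6)² = 2.778

Forward pass:
ES_Protocol design = 0; EF_Protocol design = 14
ES_IRB approval = 14; EF_IRB approval = 14+12 = 26
ES_Recruitment = 14; EF_Recruitment = 14+5 = 19
ES_Instrument calibration = 14; EF_Instrument calibration = 14+15 = 29
ES_Pilot data = max(EF_IRB approval=26, EF_Recruitment=19) = 26; EF_Pilot data = 26+14 = 40
ES_Data collection = 29; EF_Data collection = 29+12 = 41
ES_Data cleaning = max(EF_IRB approval=26, EF_Pilot data=40, EF_Data collection=41) = 41; EF_Data cleaning = 41+15 = 56
Expected project duration μ = 56 days. Critical path: Protocol design → Instrument calibration → Data collection → Data cleaning.

Variance along critical path = 0.444 + 2.778 + 9.000 + 2.778 = 15.000; σ = √15.000 = 3.873 days.
Z = (64 − 56) / 3.873 = 2.066
P(T ≤ 64) = Φ(2.066) ≈ 0.981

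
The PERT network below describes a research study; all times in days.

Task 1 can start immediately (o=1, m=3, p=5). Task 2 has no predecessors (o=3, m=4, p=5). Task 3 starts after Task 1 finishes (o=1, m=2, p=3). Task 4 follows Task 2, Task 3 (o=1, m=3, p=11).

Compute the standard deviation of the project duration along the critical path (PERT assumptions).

te_Task 1 = (1 + 4·3 + 5)/6 = 18/6 = 3; σ²_Task 1 = ((5−1)/6)² = 0.444
te_Task 2 = (3 + 4·4 + 5)/6 = 24/6 = 4; σ²_Task 2 = ((5−3)/6)² = 0.111
te_Task 3 = (1 + 4·2 + 3)/6 = 12/6 = 2; σ²_Task 3 = ((3−1)/6)² = 0.111
te_Task 4 = (1 + 4·3 + 11)/6 = 24/6 = 4; σ²_Task 4 = ((11−1)/6)² = 2.778

Forward pass:
ES_Task 1 = 0; EF_Task 1 = 3
ES_Task 2 = 0; EF_Task 2 = 4
ES_Task 3 = 3; EF_Task 3 = 3+2 = 5
ES_Task 4 = max(EF_Task 2=4, EF_Task 3=5) = 5; EF_Task 4 = 5+4 = 9
Expected project duration μ = 9 days. Critical path: Task 1 → Task 3 → Task 4.

Variance along critical path = 0.444 + 0.111 + 2.778 = 3.333
σ = √3.333 = 1.826 days

1.83 days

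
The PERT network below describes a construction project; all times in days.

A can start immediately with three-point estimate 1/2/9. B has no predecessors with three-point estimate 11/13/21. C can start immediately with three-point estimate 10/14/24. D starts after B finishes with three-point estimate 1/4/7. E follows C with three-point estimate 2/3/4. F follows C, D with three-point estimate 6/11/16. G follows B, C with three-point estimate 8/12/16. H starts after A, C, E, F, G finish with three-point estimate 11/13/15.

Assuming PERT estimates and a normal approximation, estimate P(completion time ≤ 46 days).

0.935

te_A = (1 + 4·2 + 9)/6 = 18/6 = 3; σ²_A = ((9−1)/6)² = 1.778
te_B = (11 + 4·13 + 21)/6 = 84/6 = 14; σ²_B = ((21−11)/6)² = 2.778
te_C = (10 + 4·14 + 24)/6 = 90/6 = 15; σ²_C = ((24−10)/6)² = 5.444
te_D = (1 + 4·4 + 7)/6 = 24/6 = 4; σ²_D = ((7−1)/6)² = 1.000
te_E = (2 + 4·3 + 4)/6 = 18/6 = 3; σ²_E = ((4−2)/6)² = 0.111
te_F = (6 + 4·11 + 16)/6 = 66/6 = 11; σ²_F = ((16−6)/6)² = 2.778
te_G = (8 + 4·12 + 16)/6 = 72/6 = 12; σ²_G = ((16−8)/6)² = 1.778
te_H = (11 + 4·13 + 15)/6 = 78/6 = 13; σ²_H = ((15−11)/6)² = 0.444

Forward pass:
ES_A = 0; EF_A = 3
ES_B = 0; EF_B = 14
ES_C = 0; EF_C = 15
ES_D = 14; EF_D = 14+4 = 18
ES_E = 15; EF_E = 15+3 = 18
ES_F = max(EF_C=15, EF_D=18) = 18; EF_F = 18+11 = 29
ES_G = max(EF_B=14, EF_C=15) = 15; EF_G = 15+12 = 27
ES_H = max(EF_A=3, EF_C=15, EF_E=18, EF_F=29, EF_G=27) = 29; EF_H = 29+13 = 42
Expected project duration μ = 42 days. Critical path: B → D → F → H.

Variance along critical path = 2.778 + 1.000 + 2.778 + 0.444 = 7.000; σ = √7.000 = 2.646 days.
Z = (46 − 42) / 2.646 = 1.512
P(T ≤ 46) = Φ(1.512) ≈ 0.935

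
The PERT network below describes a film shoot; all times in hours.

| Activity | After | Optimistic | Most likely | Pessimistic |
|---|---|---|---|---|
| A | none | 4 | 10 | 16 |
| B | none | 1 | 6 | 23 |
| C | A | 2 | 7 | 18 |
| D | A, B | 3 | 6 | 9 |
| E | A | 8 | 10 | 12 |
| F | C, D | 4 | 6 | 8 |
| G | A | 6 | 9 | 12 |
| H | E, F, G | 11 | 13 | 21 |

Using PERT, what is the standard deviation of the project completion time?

3.79 hours

te_A = (4 + 4·10 + 16)/6 = 60/6 = 10; σ²_A = ((16−4)/6)² = 4.000
te_B = (1 + 4·6 + 23)/6 = 48/6 = 8; σ²_B = ((23−1)/6)² = 13.444
te_C = (2 + 4·7 + 18)/6 = 48/6 = 8; σ²_C = ((18−2)/6)² = 7.111
te_D = (3 + 4·6 + 9)/6 = 36/6 = 6; σ²_D = ((9−3)/6)² = 1.000
te_E = (8 + 4·10 + 12)/6 = 60/6 = 10; σ²_E = ((12−8)/6)² = 0.444
te_F = (4 + 4·6 + 8)/6 = 36/6 = 6; σ²_F = ((8−4)/6)² = 0.444
te_G = (6 + 4·9 + 12)/6 = 54/6 = 9; σ²_G = ((12−6)/6)² = 1.000
te_H = (11 + 4·13 + 21)/6 = 84/6 = 14; σ²_H = ((21−11)/6)² = 2.778

Forward pass:
ES_A = 0; EF_A = 10
ES_B = 0; EF_B = 8
ES_C = 10; EF_C = 10+8 = 18
ES_D = max(EF_A=10, EF_B=8) = 10; EF_D = 10+6 = 16
ES_E = 10; EF_E = 10+10 = 20
ES_F = max(EF_C=18, EF_D=16) = 18; EF_F = 18+6 = 24
ES_G = 10; EF_G = 10+9 = 19
ES_H = max(EF_E=20, EF_F=24, EF_G=19) = 24; EF_H = 24+14 = 38
Expected project duration μ = 38 hours. Critical path: A → C → F → H.

Variance along critical path = 4.000 + 7.111 + 0.444 + 2.778 = 14.333
σ = √14.333 = 3.786 hours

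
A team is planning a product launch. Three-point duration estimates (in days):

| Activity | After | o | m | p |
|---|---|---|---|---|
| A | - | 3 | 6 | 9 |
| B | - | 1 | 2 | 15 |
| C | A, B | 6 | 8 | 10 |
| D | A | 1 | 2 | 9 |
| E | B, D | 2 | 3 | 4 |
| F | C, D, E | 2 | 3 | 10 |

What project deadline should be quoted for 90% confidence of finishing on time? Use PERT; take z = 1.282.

20.3 days

te_A = (3 + 4·6 + 9)/6 = 36/6 = 6; σ²_A = ((9−3)/6)² = 1.000
te_B = (1 + 4·2 + 15)/6 = 24/6 = 4; σ²_B = ((15−1)/6)² = 5.444
te_C = (6 + 4·8 + 10)/6 = 48/6 = 8; σ²_C = ((10−6)/6)² = 0.444
te_D = (1 + 4·2 + 9)/6 = 18/6 = 3; σ²_D = ((9−1)/6)² = 1.778
te_E = (2 + 4·3 + 4)/6 = 18/6 = 3; σ²_E = ((4−2)/6)² = 0.111
te_F = (2 + 4·3 + 10)/6 = 24/6 = 4; σ²_F = ((10−2)/6)² = 1.778

Forward pass:
ES_A = 0; EF_A = 6
ES_B = 0; EF_B = 4
ES_C = max(EF_A=6, EF_B=4) = 6; EF_C = 6+8 = 14
ES_D = 6; EF_D = 6+3 = 9
ES_E = max(EF_B=4, EF_D=9) = 9; EF_E = 9+3 = 12
ES_F = max(EF_C=14, EF_D=9, EF_E=12) = 14; EF_F = 14+4 = 18
Expected project duration μ = 18 days. Critical path: A → C → F.

Variance along critical path = 1.000 + 0.444 + 1.778 = 3.222; σ = 1.795 days.
D = μ + z·σ = 18 + 1.282·1.795 = 20.3 days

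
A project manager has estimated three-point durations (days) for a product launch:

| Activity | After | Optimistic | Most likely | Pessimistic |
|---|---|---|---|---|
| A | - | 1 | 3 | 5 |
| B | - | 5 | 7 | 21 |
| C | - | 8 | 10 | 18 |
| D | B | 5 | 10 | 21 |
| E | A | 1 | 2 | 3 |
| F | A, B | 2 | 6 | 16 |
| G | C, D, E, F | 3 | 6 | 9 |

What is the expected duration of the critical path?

te_A = (1 + 4·3 + 5)/6 = 18/6 = 3
te_B = (5 + 4·7 + 21)/6 = 54/6 = 9
te_C = (8 + 4·10 + 18)/6 = 66/6 = 11
te_D = (5 + 4·10 + 21)/6 = 66/6 = 11
te_E = (1 + 4·2 + 3)/6 = 12/6 = 2
te_F = (2 + 4·6 + 16)/6 = 42/6 = 7
te_G = (3 + 4·6 + 9)/6 = 36/6 = 6

Forward pass:
ES_A = 0; EF_A = 3
ES_B = 0; EF_B = 9
ES_C = 0; EF_C = 11
ES_D = 9; EF_D = 9+11 = 20
ES_E = 3; EF_E = 3+2 = 5
ES_F = max(EF_A=3, EF_B=9) = 9; EF_F = 9+7 = 16
ES_G = max(EF_C=11, EF_D=20, EF_E=5, EF_F=16) = 20; EF_G = 20+6 = 26
Expected project duration μ = 26 days. Critical path: B → D → G.

26 days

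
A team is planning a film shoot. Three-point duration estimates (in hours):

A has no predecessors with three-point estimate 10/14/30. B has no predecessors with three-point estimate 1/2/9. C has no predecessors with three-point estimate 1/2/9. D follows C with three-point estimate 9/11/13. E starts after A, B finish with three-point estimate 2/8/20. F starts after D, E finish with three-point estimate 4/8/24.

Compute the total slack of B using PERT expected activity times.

te_A = (10 + 4·14 + 30)/6 = 96/6 = 16
te_B = (1 + 4·2 + 9)/6 = 18/6 = 3
te_C = (1 + 4·2 + 9)/6 = 18/6 = 3
te_D = (9 + 4·11 + 13)/6 = 66/6 = 11
te_E = (2 + 4·8 + 20)/6 = 54/6 = 9
te_F = (4 + 4·8 + 24)/6 = 60/6 = 10

Forward pass:
ES_A = 0; EF_A = 16
ES_B = 0; EF_B = 3
ES_C = 0; EF_C = 3
ES_D = 3; EF_D = 3+11 = 14
ES_E = max(EF_A=16, EF_B=3) = 16; EF_E = 16+9 = 25
ES_F = max(EF_D=14, EF_E=25) = 25; EF_F = 25+10 = 35
Expected project duration μ = 35 hours. Critical path: A → E → F.

Backward pass:
LF_F = 35; LS_F = 35−10 = 25
LF_E = LS_F = 25; LS_E = 25−9 = 16
LF_D = LS_F = 25; LS_D = 25−11 = 14
LF_C = LS_D = 14; LS_C = 14−3 = 11
LF_B = LS_E = 16; LS_B = 16−3 = 13
LF_A = LS_E = 16; LS_A = 16−16 = 0
Slack_B = LS_B − ES_B = 13 − 0 = 13

13 hours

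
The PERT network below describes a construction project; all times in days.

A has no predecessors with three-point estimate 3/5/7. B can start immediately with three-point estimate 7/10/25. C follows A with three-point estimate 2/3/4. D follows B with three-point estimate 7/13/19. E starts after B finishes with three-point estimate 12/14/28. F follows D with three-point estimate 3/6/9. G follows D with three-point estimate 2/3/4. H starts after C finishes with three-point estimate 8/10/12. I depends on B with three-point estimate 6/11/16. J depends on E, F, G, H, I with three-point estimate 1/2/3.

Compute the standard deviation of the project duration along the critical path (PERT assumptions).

te_A = (3 + 4·5 + 7)/6 = 30/6 = 5; σ²_A = ((7−3)/6)² = 0.444
te_B = (7 + 4·10 + 25)/6 = 72/6 = 12; σ²_B = ((25−7)/6)² = 9.000
te_C = (2 + 4·3 + 4)/6 = 18/6 = 3; σ²_C = ((4−2)/6)² = 0.111
te_D = (7 + 4·13 + 19)/6 = 78/6 = 13; σ²_D = ((19−7)/6)² = 4.000
te_E = (12 + 4·14 + 28)/6 = 96/6 = 16; σ²_E = ((28−12)/6)² = 7.111
te_F = (3 + 4·6 + 9)/6 = 36/6 = 6; σ²_F = ((9−3)/6)² = 1.000
te_G = (2 + 4·3 + 4)/6 = 18/6 = 3; σ²_G = ((4−2)/6)² = 0.111
te_H = (8 + 4·10 + 12)/6 = 60/6 = 10; σ²_H = ((12−8)/6)² = 0.444
te_I = (6 + 4·11 + 16)/6 = 66/6 = 11; σ²_I = ((16−6)/6)² = 2.778
te_J = (1 + 4·2 + 3)/6 = 12/6 = 2; σ²_J = ((3−1)/6)² = 0.111

Forward pass:
ES_A = 0; EF_A = 5
ES_B = 0; EF_B = 12
ES_C = 5; EF_C = 5+3 = 8
ES_D = 12; EF_D = 12+13 = 25
ES_E = 12; EF_E = 12+16 = 28
ES_F = 25; EF_F = 25+6 = 31
ES_G = 25; EF_G = 25+3 = 28
ES_H = 8; EF_H = 8+10 = 18
ES_I = 12; EF_I = 12+11 = 23
ES_J = max(EF_E=28, EF_F=31, EF_G=28, EF_H=18, EF_I=23) = 31; EF_J = 31+2 = 33
Expected project duration μ = 33 days. Critical path: B → D → F → J.

Variance along critical path = 9.000 + 4.000 + 1.000 + 0.111 = 14.111
σ = √14.111 = 3.756 days

3.76 days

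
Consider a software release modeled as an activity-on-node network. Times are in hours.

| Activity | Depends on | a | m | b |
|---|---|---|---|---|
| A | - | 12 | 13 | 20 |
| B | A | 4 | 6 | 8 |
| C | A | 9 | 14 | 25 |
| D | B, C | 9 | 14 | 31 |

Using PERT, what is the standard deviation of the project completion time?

te_A = (12 + 4·13 + 20)/6 = 84/6 = 14; σ²_A = ((20−12)/6)² = 1.778
te_B = (4 + 4·6 + 8)/6 = 36/6 = 6; σ²_B = ((8−4)/6)² = 0.444
te_C = (9 + 4·14 + 25)/6 = 90/6 = 15; σ²_C = ((25−9)/6)² = 7.111
te_D = (9 + 4·14 + 31)/6 = 96/6 = 16; σ²_D = ((31−9)/6)² = 13.444

Forward pass:
ES_A = 0; EF_A = 14
ES_B = 14; EF_B = 14+6 = 20
ES_C = 14; EF_C = 14+15 = 29
ES_D = max(EF_B=20, EF_C=29) = 29; EF_D = 29+16 = 45
Expected project duration μ = 45 hours. Critical path: A → C → D.

Variance along critical path = 1.778 + 7.111 + 13.444 = 22.333
σ = √22.333 = 4.726 hours

4.73 hours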